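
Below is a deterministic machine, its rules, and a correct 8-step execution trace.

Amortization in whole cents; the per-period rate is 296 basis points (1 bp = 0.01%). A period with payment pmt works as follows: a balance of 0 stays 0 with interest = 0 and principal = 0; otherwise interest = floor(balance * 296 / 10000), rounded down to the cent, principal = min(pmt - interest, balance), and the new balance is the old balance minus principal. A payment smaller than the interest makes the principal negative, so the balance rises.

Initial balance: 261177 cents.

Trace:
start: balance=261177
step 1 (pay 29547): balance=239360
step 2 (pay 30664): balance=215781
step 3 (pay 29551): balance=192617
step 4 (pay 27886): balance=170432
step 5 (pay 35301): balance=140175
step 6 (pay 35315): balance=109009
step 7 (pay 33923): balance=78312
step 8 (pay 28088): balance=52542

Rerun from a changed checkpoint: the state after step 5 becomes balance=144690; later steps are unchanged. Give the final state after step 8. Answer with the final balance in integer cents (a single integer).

state after step 5 := balance=144690
step 6 (pay 35315): balance=113657
step 7 (pay 33923): balance=83098
step 8 (pay 28088): balance=57469

57469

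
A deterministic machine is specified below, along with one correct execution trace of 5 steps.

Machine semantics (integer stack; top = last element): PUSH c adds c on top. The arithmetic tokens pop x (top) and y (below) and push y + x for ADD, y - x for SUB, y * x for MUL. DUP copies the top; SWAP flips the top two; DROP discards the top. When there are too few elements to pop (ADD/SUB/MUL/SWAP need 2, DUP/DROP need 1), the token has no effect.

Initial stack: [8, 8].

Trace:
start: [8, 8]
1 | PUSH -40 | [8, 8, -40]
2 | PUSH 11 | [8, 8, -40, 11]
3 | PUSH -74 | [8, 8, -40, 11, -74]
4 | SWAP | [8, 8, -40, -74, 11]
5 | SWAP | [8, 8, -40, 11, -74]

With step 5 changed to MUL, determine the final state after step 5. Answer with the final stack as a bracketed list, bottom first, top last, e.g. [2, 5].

(re-executing from step 5 with the substitution; state before step 5: [8, 8, -40, -74, 11])
5 | MUL | [8, 8, -40, -814]

[8, 8, -40, -814]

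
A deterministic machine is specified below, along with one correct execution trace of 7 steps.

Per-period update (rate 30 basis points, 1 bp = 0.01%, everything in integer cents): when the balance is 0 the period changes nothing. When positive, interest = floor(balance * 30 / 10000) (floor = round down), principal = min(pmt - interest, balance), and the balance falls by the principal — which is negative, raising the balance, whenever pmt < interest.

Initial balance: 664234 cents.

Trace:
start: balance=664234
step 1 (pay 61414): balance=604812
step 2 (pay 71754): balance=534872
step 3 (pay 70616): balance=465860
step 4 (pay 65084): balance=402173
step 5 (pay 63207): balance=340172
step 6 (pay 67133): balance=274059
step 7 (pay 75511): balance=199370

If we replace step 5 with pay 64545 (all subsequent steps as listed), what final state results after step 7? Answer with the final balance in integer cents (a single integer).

198024

(re-executing from step 5 with the substitution; state before step 5: balance=402173)
step 5 (pay 64545): balance=338834
step 6 (pay 67133): balance=272717
step 7 (pay 75511): balance=198024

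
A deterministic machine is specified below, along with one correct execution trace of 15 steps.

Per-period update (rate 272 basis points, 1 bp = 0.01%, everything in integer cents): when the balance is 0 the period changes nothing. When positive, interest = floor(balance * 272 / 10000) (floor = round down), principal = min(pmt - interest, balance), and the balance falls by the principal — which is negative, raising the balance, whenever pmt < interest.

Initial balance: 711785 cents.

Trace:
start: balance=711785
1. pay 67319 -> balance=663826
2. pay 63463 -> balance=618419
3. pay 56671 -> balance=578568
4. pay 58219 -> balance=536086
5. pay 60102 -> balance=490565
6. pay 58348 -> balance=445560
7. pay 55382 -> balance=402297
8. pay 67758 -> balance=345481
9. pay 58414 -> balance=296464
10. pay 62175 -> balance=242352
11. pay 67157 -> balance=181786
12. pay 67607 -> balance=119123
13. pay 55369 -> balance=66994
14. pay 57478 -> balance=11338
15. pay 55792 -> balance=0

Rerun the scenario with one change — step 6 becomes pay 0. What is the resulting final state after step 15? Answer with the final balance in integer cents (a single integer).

30141

(re-executing from step 6 with the substitution; state before step 6: balance=490565)
6. pay 0 -> balance=503908
7. pay 55382 -> balance=462232
8. pay 67758 -> balance=407046
9. pay 58414 -> balance=359703
10. pay 62175 -> balance=307311
11. pay 67157 -> balance=248512
12. pay 67607 -> balance=187664
13. pay 55369 -> balance=137399
14. pay 57478 -> balance=83658
15. pay 55792 -> balance=30141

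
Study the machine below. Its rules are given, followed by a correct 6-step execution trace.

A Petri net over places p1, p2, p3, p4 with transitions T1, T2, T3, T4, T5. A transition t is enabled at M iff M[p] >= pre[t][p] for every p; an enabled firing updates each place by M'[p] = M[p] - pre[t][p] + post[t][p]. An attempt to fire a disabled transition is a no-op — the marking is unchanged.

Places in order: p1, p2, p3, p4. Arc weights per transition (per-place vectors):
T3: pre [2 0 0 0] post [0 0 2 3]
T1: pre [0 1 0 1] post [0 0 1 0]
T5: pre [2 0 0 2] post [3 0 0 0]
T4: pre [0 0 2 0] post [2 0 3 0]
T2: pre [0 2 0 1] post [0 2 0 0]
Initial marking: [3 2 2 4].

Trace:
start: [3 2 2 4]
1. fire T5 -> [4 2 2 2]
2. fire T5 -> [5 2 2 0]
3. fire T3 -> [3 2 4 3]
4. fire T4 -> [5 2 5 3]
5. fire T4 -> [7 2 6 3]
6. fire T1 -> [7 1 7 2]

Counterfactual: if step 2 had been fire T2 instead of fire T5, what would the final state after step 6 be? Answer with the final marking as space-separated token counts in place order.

6 1 7 3

(re-executing from step 2 with the substitution; state before step 2: [4 2 2 2])
2. fire T2 -> [4 2 2 1]
3. fire T3 -> [2 2 4 4]
4. fire T4 -> [4 2 5 4]
5. fire T4 -> [6 2 6 4]
6. fire T1 -> [6 1 7 3]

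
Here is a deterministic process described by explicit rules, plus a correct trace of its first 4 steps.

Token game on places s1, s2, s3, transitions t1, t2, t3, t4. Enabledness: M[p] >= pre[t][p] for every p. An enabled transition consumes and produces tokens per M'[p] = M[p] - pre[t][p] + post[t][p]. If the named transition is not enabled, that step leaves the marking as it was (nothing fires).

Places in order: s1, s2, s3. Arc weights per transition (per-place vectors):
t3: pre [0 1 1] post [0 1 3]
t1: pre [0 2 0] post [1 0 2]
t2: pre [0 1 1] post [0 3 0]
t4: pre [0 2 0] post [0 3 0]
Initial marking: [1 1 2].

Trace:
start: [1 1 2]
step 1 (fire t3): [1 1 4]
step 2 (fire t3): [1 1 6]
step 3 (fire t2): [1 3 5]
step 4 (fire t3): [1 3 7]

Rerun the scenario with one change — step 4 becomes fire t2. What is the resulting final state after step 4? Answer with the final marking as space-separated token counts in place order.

(re-executing from step 4 with the substitution; state before step 4: [1 3 5])
step 4 (fire t2): [1 5 4]

1 5 4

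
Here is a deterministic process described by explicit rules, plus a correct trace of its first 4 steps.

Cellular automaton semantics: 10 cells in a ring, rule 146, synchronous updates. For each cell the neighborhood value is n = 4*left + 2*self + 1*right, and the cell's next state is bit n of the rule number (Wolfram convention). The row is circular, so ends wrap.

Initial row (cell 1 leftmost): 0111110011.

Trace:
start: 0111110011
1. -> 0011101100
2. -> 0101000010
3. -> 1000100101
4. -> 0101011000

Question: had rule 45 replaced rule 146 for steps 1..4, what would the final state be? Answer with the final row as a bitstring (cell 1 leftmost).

(re-executing steps 1..4 under rule 45; state before step 1: 0111110011)
1. -> 1100000010
2. -> 1001111011
3. -> 0001000110
4. -> 1101010100

1101010100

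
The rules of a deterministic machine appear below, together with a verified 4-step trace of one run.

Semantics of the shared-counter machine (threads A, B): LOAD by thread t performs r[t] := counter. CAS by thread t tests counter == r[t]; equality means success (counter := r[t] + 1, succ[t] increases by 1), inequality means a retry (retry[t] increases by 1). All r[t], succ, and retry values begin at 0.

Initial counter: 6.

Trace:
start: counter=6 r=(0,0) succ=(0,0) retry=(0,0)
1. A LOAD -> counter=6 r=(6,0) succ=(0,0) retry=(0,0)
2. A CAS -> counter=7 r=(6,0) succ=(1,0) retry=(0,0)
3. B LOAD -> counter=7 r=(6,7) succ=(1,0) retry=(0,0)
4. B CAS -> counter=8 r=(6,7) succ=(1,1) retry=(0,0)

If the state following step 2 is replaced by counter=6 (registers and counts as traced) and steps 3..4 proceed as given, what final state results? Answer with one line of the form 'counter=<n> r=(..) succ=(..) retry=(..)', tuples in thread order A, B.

counter=7 r=(6,6) succ=(1,1) retry=(0,0)

state after step 2 := counter=6 r=(6,0) succ=(1,0) retry=(0,0)
3. B LOAD -> counter=6 r=(6,6) succ=(1,0) retry=(0,0)
4. B CAS -> counter=7 r=(6,6) succ=(1,1) retry=(0,0)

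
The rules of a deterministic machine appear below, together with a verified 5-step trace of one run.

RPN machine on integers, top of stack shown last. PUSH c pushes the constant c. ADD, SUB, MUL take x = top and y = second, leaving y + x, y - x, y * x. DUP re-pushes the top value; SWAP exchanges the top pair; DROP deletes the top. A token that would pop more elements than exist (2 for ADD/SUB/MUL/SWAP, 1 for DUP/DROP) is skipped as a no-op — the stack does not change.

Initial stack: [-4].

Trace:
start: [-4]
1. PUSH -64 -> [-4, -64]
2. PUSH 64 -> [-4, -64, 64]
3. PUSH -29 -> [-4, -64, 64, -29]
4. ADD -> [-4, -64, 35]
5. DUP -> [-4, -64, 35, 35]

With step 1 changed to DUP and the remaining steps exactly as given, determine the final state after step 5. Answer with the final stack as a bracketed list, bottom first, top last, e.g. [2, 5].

(re-executing from step 1 with the substitution; state before step 1: [-4])
1. DUP -> [-4, -4]
2. PUSH 64 -> [-4, -4, 64]
3. PUSH -29 -> [-4, -4, 64, -29]
4. ADD -> [-4, -4, 35]
5. DUP -> [-4, -4, 35, 35]

[-4, -4, 35, 35]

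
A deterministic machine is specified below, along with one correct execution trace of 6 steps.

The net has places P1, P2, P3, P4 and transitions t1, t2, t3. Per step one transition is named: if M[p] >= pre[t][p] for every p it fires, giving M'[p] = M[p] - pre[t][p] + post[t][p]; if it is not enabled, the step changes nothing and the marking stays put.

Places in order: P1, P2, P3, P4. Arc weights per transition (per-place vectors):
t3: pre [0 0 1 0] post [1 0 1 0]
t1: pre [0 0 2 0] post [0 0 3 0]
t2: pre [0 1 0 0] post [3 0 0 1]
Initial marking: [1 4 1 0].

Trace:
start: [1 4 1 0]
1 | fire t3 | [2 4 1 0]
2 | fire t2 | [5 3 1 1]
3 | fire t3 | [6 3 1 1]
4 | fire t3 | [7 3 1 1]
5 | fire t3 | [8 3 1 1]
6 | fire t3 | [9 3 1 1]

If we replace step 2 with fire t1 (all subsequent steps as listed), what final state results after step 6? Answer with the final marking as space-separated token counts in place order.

(re-executing from step 2 with the substitution; state before step 2: [2 4 1 0])
2 | fire t1 | [2 4 1 0]
3 | fire t3 | [3 4 1 0]
4 | fire t3 | [4 4 1 0]
5 | fire t3 | [5 4 1 0]
6 | fire t3 | [6 4 1 0]

6 4 1 0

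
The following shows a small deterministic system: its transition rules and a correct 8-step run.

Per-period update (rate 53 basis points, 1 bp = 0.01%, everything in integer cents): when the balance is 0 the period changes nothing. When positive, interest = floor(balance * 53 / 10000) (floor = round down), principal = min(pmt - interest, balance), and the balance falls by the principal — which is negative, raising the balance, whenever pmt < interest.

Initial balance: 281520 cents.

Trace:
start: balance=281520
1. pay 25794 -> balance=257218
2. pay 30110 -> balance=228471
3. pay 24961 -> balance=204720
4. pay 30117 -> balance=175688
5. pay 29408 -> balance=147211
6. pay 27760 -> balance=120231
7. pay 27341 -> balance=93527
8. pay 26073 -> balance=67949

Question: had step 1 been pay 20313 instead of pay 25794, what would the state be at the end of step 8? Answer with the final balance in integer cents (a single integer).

(re-executing from step 1 with the substitution; state before step 1: balance=281520)
1. pay 20313 -> balance=262699
2. pay 30110 -> balance=233981
3. pay 24961 -> balance=210260
4. pay 30117 -> balance=181257
5. pay 29408 -> balance=152809
6. pay 27760 -> balance=125858
7. pay 27341 -> balance=99184
8. pay 26073 -> balance=73636

73636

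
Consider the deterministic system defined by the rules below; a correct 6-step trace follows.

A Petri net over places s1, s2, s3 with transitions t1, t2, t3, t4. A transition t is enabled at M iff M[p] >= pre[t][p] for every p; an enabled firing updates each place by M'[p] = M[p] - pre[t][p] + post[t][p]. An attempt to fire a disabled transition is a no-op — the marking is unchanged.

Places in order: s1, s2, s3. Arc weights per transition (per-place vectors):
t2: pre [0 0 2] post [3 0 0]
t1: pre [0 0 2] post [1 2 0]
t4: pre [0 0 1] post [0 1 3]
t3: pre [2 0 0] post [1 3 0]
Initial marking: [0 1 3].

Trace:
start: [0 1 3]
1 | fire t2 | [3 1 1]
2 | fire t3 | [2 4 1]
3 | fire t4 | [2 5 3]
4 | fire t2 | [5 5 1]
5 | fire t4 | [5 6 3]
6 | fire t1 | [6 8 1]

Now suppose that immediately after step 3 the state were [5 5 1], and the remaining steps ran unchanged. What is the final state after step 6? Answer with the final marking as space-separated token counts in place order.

6 8 1

state after step 3 := [5 5 1]
4 | fire t2 | [5 5 1]
5 | fire t4 | [5 6 3]
6 | fire t1 | [6 8 1]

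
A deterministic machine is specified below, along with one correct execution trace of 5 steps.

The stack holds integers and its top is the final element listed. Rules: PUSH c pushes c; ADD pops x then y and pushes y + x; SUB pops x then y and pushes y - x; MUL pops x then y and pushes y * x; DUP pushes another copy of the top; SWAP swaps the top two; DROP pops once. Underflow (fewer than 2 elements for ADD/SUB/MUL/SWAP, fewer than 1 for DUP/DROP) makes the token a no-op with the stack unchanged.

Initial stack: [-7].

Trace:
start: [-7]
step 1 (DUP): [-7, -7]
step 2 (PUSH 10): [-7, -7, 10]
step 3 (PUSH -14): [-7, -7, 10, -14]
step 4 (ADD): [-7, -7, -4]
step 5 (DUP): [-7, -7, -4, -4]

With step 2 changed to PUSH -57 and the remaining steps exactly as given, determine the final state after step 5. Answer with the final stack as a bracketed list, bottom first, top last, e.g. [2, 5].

(re-executing from step 2 with the substitution; state before step 2: [-7, -7])
step 2 (PUSH -57): [-7, -7, -57]
step 3 (PUSH -14): [-7, -7, -57, -14]
step 4 (ADD): [-7, -7, -71]
step 5 (DUP): [-7, -7, -71, -71]

[-7, -7, -71, -71]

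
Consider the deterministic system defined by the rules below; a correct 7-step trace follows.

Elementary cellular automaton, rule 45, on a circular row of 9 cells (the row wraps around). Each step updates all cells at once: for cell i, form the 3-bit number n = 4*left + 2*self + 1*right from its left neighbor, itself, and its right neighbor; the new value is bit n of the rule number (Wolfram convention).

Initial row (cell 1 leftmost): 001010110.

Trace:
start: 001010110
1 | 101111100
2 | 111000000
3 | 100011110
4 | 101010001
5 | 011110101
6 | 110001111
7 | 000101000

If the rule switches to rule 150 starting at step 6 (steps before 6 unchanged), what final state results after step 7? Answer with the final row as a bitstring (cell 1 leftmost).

(re-executing steps 6..7 under rule 150; state before step 6: 011110101)
6 | 001100101
7 | 110011101

110011101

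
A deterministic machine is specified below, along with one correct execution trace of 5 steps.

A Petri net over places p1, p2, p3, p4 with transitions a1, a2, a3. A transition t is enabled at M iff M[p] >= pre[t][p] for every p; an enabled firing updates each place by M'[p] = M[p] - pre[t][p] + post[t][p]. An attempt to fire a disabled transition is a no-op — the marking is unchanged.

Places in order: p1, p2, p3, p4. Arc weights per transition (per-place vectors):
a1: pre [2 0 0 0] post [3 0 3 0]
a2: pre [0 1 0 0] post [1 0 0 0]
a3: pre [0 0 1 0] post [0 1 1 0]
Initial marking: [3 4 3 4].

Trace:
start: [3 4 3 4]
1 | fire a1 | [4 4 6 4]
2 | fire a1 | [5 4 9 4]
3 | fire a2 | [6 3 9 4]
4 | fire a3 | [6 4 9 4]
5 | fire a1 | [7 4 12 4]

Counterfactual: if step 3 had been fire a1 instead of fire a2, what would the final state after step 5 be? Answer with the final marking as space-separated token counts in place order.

(re-executing from step 3 with the substitution; state before step 3: [5 4 9 4])
3 | fire a1 | [6 4 12 4]
4 | fire a3 | [6 5 12 4]
5 | fire a1 | [7 5 15 4]

7 5 15 4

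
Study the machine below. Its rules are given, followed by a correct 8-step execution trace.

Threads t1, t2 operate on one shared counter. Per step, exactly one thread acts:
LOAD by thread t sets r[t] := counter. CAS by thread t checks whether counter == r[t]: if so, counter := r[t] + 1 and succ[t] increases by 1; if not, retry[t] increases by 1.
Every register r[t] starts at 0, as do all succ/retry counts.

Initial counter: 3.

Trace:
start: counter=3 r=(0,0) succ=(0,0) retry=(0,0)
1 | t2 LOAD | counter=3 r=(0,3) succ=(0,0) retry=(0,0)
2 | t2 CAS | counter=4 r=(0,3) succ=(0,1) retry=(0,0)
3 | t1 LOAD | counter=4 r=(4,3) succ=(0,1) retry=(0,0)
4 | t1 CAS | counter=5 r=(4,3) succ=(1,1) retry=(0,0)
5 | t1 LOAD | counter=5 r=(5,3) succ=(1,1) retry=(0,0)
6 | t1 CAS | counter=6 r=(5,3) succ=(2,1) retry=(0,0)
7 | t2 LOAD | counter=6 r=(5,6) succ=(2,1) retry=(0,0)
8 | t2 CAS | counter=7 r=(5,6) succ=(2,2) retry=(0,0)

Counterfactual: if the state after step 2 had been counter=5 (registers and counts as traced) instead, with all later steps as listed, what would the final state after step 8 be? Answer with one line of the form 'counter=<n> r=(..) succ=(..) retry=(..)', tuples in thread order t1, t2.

state after step 2 := counter=5 r=(0,3) succ=(0,1) retry=(0,0)
3 | t1 LOAD | counter=5 r=(5,3) succ=(0,1) retry=(0,0)
4 | t1 CAS | counter=6 r=(5,3) succ=(1,1) retry=(0,0)
5 | t1 LOAD | counter=6 r=(6,3) succ=(1,1) retry=(0,0)
6 | t1 CAS | counter=7 r=(6,3) succ=(2,1) retry=(0,0)
7 | t2 LOAD | counter=7 r=(6,7) succ=(2,1) retry=(0,0)
8 | t2 CAS | counter=8 r=(6,7) succ=(2,2) retry=(0,0)

counter=8 r=(6,7) succ=(2,2) retry=(0,0)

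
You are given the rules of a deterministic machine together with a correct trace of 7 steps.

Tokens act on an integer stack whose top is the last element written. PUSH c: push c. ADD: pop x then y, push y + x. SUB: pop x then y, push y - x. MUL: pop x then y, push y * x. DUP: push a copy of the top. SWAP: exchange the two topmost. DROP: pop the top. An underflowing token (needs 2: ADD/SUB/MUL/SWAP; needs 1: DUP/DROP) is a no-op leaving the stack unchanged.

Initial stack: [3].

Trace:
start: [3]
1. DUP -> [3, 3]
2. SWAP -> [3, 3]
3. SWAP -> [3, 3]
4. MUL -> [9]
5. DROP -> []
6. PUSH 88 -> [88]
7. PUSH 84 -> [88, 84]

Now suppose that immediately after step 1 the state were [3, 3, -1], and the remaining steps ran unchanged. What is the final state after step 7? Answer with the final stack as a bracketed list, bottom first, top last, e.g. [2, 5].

state after step 1 := [3, 3, -1]
2. SWAP -> [3, -1, 3]
3. SWAP -> [3, 3, -1]
4. MUL -> [3, -3]
5. DROP -> [3]
6. PUSH 88 -> [3, 88]
7. PUSH 84 -> [3, 88, 84]

[3, 88, 84]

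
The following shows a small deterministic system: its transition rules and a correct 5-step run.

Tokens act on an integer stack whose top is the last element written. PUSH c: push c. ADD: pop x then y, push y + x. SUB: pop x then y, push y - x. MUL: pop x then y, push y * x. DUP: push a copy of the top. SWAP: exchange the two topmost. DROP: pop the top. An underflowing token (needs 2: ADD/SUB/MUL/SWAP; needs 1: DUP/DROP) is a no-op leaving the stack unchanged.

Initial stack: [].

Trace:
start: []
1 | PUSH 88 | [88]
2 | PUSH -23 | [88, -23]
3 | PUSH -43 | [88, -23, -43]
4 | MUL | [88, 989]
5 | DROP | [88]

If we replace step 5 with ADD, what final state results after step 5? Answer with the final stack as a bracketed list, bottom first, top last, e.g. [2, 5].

(re-executing from step 5 with the substitution; state before step 5: [88, 989])
5 | ADD | [1077]

[1077]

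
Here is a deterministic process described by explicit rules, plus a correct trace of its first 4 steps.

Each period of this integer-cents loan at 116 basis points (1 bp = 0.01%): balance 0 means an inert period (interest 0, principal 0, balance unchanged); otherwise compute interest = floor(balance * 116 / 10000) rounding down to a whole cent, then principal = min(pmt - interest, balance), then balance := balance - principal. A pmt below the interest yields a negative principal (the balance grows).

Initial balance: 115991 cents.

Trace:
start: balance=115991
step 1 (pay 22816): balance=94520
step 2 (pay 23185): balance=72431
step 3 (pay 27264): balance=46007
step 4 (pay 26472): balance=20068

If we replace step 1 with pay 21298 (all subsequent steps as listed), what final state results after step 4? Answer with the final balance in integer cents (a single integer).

21640

(re-executing from step 1 with the substitution; state before step 1: balance=115991)
step 1 (pay 21298): balance=96038
step 2 (pay 23185): balance=73967
step 3 (pay 27264): balance=47561
step 4 (pay 26472): balance=21640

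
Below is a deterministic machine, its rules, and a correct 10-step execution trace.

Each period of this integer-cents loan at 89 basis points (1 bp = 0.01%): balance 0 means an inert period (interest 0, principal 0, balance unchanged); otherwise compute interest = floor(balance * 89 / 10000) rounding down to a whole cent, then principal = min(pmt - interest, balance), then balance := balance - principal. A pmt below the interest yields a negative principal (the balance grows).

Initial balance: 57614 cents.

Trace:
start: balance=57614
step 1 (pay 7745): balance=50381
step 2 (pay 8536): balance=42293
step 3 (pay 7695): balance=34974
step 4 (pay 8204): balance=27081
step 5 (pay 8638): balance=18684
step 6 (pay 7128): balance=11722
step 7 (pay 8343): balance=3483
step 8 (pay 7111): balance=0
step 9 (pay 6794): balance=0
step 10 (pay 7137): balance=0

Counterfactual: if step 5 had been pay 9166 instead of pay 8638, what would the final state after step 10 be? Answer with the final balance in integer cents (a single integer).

0

(re-executing from step 5 with the substitution; state before step 5: balance=27081)
step 5 (pay 9166): balance=18156
step 6 (pay 7128): balance=11189
step 7 (pay 8343): balance=2945
step 8 (pay 7111): balance=0
step 9 (pay 6794): balance=0
step 10 (pay 7137): balance=0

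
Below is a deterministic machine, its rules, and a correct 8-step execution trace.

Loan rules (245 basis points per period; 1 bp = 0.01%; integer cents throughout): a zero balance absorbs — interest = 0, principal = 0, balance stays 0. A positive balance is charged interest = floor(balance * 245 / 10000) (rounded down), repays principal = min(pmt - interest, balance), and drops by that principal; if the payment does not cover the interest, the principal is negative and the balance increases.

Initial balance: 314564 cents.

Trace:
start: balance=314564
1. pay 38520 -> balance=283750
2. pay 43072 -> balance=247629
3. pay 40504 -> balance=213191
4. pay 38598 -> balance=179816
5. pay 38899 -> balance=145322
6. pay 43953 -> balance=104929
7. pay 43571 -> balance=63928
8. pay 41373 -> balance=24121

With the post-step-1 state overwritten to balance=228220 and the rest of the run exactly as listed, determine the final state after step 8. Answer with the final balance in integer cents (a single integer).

state after step 1 := balance=228220
2. pay 43072 -> balance=190739
3. pay 40504 -> balance=154908
4. pay 38598 -> balance=120105
5. pay 38899 -> balance=84148
6. pay 43953 -> balance=42256
7. pay 43571 -> balance=0
8. pay 41373 -> balance=0

0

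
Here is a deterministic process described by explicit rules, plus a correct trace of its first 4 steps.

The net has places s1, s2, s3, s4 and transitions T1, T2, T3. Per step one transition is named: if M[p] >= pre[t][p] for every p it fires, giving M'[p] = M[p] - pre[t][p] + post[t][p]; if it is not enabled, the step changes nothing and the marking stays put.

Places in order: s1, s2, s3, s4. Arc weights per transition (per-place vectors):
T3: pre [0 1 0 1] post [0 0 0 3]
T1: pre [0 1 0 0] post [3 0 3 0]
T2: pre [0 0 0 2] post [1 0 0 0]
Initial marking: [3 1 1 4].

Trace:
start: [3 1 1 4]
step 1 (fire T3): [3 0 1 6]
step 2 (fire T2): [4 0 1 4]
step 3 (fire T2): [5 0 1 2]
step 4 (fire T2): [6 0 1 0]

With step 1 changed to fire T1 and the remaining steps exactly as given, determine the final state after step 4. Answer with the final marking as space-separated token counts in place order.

8 0 4 0

(re-executing from step 1 with the substitution; state before step 1: [3 1 1 4])
step 1 (fire T1): [6 0 4 4]
step 2 (fire T2): [7 0 4 2]
step 3 (fire T2): [8 0 4 0]
step 4 (fire T2): [8 0 4 0]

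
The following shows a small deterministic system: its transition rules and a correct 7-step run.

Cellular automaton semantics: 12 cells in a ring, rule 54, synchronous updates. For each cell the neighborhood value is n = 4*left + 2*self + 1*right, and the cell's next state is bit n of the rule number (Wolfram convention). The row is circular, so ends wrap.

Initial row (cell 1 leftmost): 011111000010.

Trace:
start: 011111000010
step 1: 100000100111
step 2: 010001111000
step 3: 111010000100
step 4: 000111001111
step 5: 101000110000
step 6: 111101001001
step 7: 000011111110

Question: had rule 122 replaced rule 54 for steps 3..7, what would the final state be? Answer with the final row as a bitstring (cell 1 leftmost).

(re-executing steps 3..7 under rule 122; state before step 3: 010001111000)
step 3: 101011001100
step 4: 010111111111
step 5: 101100000001
step 6: 111110000011
step 7: 000011000110

000011000110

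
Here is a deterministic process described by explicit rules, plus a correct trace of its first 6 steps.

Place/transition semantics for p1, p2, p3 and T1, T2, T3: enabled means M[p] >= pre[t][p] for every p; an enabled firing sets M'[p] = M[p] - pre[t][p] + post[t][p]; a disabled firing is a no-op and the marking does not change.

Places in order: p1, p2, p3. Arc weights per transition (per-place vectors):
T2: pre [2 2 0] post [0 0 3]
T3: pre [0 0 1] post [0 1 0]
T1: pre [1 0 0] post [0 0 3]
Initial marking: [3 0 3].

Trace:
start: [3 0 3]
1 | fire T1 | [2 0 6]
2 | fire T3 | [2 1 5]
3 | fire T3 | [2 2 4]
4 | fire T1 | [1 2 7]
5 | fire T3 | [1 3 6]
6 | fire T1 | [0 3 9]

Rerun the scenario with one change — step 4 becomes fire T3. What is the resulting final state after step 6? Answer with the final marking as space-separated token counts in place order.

1 4 5

(re-executing from step 4 with the substitution; state before step 4: [2 2 4])
4 | fire T3 | [2 3 3]
5 | fire T3 | [2 4 2]
6 | fire T1 | [1 4 5]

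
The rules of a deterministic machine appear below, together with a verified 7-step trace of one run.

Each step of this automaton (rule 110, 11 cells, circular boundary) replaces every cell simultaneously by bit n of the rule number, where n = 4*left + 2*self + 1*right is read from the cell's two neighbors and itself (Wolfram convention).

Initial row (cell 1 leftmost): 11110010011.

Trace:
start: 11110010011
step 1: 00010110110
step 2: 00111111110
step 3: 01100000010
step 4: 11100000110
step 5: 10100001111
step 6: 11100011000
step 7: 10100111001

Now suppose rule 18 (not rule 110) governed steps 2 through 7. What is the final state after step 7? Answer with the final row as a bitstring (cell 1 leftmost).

11010000010

(re-executing steps 2..7 under rule 18; state before step 2: 00010110110)
step 2: 00100000001
step 3: 11010000010
step 4: 00001000100
step 5: 00010101010
step 6: 00100000001
step 7: 11010000010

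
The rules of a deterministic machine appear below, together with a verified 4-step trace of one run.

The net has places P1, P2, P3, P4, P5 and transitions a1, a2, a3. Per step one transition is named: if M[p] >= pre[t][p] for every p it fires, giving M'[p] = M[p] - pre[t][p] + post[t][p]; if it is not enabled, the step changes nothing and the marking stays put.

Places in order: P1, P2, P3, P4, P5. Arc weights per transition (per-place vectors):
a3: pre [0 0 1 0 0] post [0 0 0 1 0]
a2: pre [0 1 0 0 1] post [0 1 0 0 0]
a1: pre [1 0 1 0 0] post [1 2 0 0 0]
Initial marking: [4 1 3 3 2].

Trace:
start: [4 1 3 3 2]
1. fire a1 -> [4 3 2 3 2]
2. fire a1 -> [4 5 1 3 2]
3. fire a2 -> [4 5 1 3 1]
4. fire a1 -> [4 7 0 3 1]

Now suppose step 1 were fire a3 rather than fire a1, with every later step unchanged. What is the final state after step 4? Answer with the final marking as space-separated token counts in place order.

4 5 0 4 1

(re-executing from step 1 with the substitution; state before step 1: [4 1 3 3 2])
1. fire a3 -> [4 1 2 4 2]
2. fire a1 -> [4 3 1 4 2]
3. fire a2 -> [4 3 1 4 1]
4. fire a1 -> [4 5 0 4 1]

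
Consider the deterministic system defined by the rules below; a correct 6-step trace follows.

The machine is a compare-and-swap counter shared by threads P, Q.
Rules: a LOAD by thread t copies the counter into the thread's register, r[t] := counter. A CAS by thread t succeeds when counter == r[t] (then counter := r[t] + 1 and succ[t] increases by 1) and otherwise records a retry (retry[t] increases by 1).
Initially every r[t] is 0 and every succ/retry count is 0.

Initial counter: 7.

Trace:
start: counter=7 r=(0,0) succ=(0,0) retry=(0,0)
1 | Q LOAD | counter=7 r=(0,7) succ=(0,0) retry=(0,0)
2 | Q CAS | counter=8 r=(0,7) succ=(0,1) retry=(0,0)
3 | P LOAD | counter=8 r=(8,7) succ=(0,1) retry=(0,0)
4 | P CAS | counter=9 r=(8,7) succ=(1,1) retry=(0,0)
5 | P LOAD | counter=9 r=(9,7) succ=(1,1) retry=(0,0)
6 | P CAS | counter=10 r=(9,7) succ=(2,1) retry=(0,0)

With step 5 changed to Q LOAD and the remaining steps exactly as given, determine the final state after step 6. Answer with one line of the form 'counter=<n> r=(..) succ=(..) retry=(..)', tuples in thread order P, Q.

(re-executing from step 5 with the substitution; state before step 5: counter=9 r=(8,7) succ=(1,1) retry=(0,0))
5 | Q LOAD | counter=9 r=(8,9) succ=(1,1) retry=(0,0)
6 | P CAS | counter=9 r=(8,9) succ=(1,1) retry=(1,0)

counter=9 r=(8,9) succ=(1,1) retry=(1,0)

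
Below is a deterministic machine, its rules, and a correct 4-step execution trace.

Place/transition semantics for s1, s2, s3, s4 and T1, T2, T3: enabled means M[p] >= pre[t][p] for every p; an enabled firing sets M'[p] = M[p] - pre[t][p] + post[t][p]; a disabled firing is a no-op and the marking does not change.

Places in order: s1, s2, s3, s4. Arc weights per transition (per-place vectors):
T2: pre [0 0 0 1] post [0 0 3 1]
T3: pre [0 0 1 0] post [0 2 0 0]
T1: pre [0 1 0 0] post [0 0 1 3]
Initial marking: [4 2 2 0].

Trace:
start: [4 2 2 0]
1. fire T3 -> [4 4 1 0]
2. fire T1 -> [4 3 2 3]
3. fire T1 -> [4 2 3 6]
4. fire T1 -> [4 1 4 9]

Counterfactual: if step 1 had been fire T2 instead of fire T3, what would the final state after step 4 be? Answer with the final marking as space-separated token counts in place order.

4 0 4 6

(re-executing from step 1 with the substitution; state before step 1: [4 2 2 0])
1. fire T2 -> [4 2 2 0]
2. fire T1 -> [4 1 3 3]
3. fire T1 -> [4 0 4 6]
4. fire T1 -> [4 0 4 6]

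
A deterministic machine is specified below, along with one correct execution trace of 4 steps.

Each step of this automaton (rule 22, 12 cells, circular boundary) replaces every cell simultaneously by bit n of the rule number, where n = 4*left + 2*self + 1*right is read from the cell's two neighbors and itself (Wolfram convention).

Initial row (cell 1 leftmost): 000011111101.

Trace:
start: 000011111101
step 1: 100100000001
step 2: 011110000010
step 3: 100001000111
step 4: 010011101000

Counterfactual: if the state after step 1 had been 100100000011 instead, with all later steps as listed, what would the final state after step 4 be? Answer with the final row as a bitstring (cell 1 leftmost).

state after step 1 := 100100000011
step 2: 011110000100
step 3: 100001001110
step 4: 110011110000

110011110000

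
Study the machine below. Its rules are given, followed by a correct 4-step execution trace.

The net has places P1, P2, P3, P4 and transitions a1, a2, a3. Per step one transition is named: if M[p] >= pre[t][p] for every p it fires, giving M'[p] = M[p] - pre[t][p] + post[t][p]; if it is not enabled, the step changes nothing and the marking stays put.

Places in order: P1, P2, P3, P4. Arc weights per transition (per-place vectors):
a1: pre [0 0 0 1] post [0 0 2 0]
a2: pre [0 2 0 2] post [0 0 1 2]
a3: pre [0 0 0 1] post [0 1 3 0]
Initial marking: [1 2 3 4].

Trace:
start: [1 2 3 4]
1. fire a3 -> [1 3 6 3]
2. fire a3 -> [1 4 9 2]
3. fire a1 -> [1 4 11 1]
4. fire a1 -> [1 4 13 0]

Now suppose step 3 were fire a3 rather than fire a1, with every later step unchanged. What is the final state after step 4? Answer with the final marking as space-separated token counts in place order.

(re-executing from step 3 with the substitution; state before step 3: [1 4 9 2])
3. fire a3 -> [1 5 12 1]
4. fire a1 -> [1 5 14 0]

1 5 14 0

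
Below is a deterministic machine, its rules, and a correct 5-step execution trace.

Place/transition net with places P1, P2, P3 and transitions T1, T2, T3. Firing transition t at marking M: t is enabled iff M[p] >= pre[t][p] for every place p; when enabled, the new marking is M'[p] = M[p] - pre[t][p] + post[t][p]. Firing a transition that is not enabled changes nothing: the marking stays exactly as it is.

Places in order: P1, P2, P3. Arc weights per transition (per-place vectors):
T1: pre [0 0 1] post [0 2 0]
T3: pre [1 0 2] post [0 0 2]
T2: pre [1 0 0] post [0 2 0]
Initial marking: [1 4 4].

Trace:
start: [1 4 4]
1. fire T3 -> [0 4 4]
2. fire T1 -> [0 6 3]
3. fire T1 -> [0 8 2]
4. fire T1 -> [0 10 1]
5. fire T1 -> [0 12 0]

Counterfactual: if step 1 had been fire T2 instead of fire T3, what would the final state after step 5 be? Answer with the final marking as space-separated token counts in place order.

(re-executing from step 1 with the substitution; state before step 1: [1 4 4])
1. fire T2 -> [0 6 4]
2. fire T1 -> [0 8 3]
3. fire T1 -> [0 10 2]
4. fire T1 -> [0 12 1]
5. fire T1 -> [0 14 0]

0 14 0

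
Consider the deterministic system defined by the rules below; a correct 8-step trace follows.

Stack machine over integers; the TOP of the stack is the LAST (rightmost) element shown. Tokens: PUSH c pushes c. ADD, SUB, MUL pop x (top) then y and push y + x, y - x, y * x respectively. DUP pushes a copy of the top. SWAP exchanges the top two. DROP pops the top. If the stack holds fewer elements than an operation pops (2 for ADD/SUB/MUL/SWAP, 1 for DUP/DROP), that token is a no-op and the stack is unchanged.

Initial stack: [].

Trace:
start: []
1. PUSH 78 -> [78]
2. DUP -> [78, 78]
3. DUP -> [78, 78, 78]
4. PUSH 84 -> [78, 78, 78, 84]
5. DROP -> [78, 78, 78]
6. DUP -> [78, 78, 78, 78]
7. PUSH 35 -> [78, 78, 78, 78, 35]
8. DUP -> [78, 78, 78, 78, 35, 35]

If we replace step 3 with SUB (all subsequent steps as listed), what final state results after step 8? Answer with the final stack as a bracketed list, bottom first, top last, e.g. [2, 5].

[0, 0, 35, 35]

(re-executing from step 3 with the substitution; state before step 3: [78, 78])
3. SUB -> [0]
4. PUSH 84 -> [0, 84]
5. DROP -> [0]
6. DUP -> [0, 0]
7. PUSH 35 -> [0, 0, 35]
8. DUP -> [0, 0, 35, 35]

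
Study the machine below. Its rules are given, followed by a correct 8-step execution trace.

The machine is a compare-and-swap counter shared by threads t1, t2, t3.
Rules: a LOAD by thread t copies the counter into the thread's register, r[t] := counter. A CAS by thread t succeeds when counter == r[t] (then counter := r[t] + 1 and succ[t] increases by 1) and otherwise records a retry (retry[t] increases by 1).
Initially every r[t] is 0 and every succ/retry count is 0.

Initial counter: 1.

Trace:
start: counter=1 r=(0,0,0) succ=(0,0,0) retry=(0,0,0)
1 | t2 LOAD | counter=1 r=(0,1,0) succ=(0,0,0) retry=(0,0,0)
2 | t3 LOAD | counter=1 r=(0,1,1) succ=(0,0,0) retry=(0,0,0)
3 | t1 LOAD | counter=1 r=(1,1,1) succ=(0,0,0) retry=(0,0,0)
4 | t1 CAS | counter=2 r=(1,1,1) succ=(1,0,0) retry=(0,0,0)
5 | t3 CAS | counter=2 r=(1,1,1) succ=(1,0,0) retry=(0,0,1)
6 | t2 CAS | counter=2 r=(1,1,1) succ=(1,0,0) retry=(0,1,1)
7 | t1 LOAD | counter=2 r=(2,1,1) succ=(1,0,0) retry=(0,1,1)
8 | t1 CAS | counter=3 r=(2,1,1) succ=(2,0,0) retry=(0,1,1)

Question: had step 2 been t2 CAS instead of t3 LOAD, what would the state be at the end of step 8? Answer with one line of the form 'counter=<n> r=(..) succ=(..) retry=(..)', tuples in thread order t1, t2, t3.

(re-executing from step 2 with the substitution; state before step 2: counter=1 r=(0,1,0) succ=(0,0,0) retry=(0,0,0))
2 | t2 CAS | counter=2 r=(0,1,0) succ=(0,1,0) retry=(0,0,0)
3 | t1 LOAD | counter=2 r=(2,1,0) succ=(0,1,0) retry=(0,0,0)
4 | t1 CAS | counter=3 r=(2,1,0) succ=(1,1,0) retry=(0,0,0)
5 | t3 CAS | counter=3 r=(2,1,0) succ=(1,1,0) retry=(0,0,1)
6 | t2 CAS | counter=3 r=(2,1,0) succ=(1,1,0) retry=(0,1,1)
7 | t1 LOAD | counter=3 r=(3,1,0) succ=(1,1,0) retry=(0,1,1)
8 | t1 CAS | counter=4 r=(3,1,0) succ=(2,1,0) retry=(0,1,1)

counter=4 r=(3,1,0) succ=(2,1,0) retry=(0,1,1)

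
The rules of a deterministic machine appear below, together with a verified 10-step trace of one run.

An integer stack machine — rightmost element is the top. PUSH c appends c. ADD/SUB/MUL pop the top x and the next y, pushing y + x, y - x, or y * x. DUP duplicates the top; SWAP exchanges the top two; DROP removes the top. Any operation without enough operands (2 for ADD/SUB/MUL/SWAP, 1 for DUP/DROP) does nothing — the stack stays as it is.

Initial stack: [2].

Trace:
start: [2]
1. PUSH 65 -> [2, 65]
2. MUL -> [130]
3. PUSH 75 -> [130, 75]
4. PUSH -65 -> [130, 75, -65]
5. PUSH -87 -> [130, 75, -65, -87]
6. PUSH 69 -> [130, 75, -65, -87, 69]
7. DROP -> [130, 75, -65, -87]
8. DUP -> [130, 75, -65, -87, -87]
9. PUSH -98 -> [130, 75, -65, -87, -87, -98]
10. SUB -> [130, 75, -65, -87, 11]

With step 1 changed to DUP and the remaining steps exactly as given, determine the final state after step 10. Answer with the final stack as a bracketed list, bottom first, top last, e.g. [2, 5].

(re-executing from step 1 with the substitution; state before step 1: [2])
1. DUP -> [2, 2]
2. MUL -> [4]
3. PUSH 75 -> [4, 75]
4. PUSH -65 -> [4, 75, -65]
5. PUSH -87 -> [4, 75, -65, -87]
6. PUSH 69 -> [4, 75, -65, -87, 69]
7. DROP -> [4, 75, -65, -87]
8. DUP -> [4, 75, -65, -87, -87]
9. PUSH -98 -> [4, 75, -65, -87, -87, -98]
10. SUB -> [4, 75, -65, -87, 11]

[4, 75, -65, -87, 11]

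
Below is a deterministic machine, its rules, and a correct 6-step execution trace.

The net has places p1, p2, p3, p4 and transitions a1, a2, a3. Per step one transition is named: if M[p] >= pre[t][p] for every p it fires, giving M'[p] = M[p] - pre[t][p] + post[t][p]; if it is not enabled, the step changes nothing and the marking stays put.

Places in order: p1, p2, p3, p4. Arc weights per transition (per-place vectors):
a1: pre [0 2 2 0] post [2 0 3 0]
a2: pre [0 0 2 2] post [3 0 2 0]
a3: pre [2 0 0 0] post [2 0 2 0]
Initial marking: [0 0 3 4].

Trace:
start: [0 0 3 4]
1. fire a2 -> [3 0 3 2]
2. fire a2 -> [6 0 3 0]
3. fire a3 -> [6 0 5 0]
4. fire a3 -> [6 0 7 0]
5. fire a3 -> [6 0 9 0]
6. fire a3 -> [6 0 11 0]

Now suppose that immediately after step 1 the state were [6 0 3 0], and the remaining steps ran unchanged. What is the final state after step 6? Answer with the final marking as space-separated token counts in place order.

6 0 11 0

state after step 1 := [6 0 3 0]
2. fire a2 -> [6 0 3 0]
3. fire a3 -> [6 0 5 0]
4. fire a3 -> [6 0 7 0]
5. fire a3 -> [6 0 9 0]
6. fire a3 -> [6 0 11 0]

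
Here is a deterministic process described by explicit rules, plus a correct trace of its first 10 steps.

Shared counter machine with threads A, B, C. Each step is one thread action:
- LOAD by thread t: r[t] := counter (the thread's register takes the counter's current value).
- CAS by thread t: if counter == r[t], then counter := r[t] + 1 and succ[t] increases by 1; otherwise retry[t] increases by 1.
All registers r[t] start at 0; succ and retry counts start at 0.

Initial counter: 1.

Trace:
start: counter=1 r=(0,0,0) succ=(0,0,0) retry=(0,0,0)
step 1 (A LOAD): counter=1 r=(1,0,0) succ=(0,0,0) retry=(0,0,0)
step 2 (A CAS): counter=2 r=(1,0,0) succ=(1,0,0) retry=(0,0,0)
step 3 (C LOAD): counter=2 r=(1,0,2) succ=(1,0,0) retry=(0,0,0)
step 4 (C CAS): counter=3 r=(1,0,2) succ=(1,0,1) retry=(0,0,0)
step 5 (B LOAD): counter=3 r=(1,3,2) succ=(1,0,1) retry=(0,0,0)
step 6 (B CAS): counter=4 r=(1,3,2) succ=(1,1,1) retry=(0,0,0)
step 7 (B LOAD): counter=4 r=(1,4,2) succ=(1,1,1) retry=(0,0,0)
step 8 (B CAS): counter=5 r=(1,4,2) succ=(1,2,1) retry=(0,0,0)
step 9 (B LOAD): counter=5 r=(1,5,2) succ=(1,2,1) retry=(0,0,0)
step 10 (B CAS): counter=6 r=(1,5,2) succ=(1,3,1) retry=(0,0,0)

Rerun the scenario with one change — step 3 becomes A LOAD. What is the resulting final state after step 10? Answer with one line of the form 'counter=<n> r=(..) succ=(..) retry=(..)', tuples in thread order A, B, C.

(re-executing from step 3 with the substitution; state before step 3: counter=2 r=(1,0,0) succ=(1,0,0) retry=(0,0,0))
step 3 (A LOAD): counter=2 r=(2,0,0) succ=(1,0,0) retry=(0,0,0)
step 4 (C CAS): counter=2 r=(2,0,0) succ=(1,0,0) retry=(0,0,1)
step 5 (B LOAD): counter=2 r=(2,2,0) succ=(1,0,0) retry=(0,0,1)
step 6 (B CAS): counter=3 r=(2,2,0) succ=(1,1,0) retry=(0,0,1)
step 7 (B LOAD): counter=3 r=(2,3,0) succ=(1,1,0) retry=(0,0,1)
step 8 (B CAS): counter=4 r=(2,3,0) succ=(1,2,0) retry=(0,0,1)
step 9 (B LOAD): counter=4 r=(2,4,0) succ=(1,2,0) retry=(0,0,1)
step 10 (B CAS): counter=5 r=(2,4,0) succ=(1,3,0) retry=(0,0,1)

counter=5 r=(2,4,0) succ=(1,3,0) retry=(0,0,1)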